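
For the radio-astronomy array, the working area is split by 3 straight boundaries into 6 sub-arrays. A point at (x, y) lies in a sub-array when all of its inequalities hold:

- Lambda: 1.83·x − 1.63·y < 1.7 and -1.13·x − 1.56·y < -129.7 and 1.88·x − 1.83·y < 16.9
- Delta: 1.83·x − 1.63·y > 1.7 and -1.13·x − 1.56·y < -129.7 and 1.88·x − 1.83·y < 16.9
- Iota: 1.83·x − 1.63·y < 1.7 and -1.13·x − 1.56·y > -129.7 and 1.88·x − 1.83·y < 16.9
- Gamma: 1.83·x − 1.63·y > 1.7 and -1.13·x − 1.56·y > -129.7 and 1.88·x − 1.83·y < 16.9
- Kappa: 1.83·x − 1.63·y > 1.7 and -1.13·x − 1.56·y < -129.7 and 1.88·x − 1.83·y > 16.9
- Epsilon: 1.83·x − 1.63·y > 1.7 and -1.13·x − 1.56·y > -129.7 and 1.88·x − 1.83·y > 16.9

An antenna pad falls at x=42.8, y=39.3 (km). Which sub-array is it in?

1.83·42.8 − 1.63·39.3 = 14.265, which is > 1.7
-1.13·42.8 − 1.56·39.3 = -109.672, which is > -129.7
1.88·42.8 − 1.83·39.3 = 8.545, which is < 16.9
This sign pattern matches Gamma.

Gamma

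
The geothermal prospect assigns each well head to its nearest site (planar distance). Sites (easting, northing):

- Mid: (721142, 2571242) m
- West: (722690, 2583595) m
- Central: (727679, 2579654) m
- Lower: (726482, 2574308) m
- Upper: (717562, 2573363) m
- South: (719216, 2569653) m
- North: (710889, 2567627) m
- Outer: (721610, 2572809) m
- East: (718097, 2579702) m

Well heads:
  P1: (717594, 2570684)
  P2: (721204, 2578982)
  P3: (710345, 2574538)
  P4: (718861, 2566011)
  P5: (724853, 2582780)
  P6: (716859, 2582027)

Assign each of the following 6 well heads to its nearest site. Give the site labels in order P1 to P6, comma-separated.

South, East, North, South, West, East

P1 → South (d²=3693845.00)
P2 → East (d²=10171849.00)
P3 → North (d²=48057857.00)
P4 → South (d²=13390189.00)
P5 → West (d²=5342794.00)
P6 → East (d²=6938269.00)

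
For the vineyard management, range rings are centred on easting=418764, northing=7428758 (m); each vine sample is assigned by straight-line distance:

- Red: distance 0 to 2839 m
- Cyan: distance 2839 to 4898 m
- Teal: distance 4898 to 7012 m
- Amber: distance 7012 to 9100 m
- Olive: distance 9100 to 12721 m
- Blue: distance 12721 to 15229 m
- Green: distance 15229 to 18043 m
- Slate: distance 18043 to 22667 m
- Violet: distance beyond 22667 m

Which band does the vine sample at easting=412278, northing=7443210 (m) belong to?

Green

Distance = √((412278−418764)² + (7443210−7428758)²) = √(42068196.000 + 208860304.000) = 15840.723 m.
15229 ≤ 15840.723 < 18043 → Green.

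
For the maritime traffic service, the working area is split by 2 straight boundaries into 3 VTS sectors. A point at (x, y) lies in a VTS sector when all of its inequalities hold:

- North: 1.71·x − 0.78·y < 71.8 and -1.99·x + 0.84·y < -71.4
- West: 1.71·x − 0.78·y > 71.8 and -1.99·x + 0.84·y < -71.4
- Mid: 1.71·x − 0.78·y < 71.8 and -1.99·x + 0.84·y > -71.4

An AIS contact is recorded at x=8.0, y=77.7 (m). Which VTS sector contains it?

1.71·8.0 − 0.78·77.7 = -46.926, which is < 71.8
-1.99·8.0 + 0.84·77.7 = 49.348, which is > -71.4
This sign pattern matches Mid.

Mid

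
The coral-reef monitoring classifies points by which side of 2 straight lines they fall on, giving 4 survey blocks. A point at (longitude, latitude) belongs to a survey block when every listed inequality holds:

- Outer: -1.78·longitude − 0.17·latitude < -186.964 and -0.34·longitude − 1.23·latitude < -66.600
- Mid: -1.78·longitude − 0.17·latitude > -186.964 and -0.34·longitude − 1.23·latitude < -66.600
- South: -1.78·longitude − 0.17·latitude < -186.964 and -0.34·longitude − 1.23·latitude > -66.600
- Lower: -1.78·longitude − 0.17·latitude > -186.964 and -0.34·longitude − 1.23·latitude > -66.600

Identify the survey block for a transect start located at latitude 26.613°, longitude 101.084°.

-1.78·101.084 − 0.17·26.613 = -184.454, which is > -186.964
-0.34·101.084 − 1.23·26.613 = -67.103, which is < -66.600
This sign pattern matches Mid.

Mid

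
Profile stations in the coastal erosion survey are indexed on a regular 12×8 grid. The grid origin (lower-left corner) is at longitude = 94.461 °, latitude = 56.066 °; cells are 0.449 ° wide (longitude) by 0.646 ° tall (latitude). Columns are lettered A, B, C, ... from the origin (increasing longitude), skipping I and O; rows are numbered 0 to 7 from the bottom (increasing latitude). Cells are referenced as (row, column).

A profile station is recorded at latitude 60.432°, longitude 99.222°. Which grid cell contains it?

Column index: ⌊(99.222 − 94.461) / 0.449⌋ = ⌊10.604⌋ = 10 → column L
Row offset from origin: ⌊(60.432 − 56.066) / 0.646⌋ = ⌊6.759⌋ = 6 → row 6

(6, L)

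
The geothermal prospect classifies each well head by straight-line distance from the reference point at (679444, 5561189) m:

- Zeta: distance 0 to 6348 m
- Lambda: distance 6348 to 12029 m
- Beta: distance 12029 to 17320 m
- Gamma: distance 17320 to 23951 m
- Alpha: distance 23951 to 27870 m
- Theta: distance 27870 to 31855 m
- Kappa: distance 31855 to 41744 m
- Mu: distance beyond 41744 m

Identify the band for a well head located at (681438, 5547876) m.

Distance = √((681438−679444)² + (5547876−5561189)²) = √(3976036.000 + 177235969.000) = 13461.501 m.
12029 ≤ 13461.501 < 17320 → Beta.

Beta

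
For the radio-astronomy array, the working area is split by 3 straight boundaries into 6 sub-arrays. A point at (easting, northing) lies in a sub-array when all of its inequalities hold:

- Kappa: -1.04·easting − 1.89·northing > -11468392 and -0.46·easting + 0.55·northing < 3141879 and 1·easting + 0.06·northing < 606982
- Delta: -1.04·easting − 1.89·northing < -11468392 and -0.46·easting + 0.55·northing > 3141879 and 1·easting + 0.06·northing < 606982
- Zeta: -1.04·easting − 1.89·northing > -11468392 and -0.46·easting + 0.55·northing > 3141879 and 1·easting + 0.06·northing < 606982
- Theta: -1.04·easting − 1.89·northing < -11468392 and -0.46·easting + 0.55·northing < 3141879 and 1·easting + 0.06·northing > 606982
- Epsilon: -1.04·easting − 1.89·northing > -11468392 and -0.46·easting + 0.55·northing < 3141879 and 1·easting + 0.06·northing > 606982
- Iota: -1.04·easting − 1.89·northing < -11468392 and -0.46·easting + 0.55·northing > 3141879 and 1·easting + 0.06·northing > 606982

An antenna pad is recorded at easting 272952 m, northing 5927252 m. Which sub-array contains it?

-1.04·272952 − 1.89·5927252 = -11486376.360, which is < -11468392
-0.46·272952 + 0.55·5927252 = 3134430.680, which is < 3141879
1·272952 + 0.06·5927252 = 628587.120, which is > 606982
This sign pattern matches Theta.

Theta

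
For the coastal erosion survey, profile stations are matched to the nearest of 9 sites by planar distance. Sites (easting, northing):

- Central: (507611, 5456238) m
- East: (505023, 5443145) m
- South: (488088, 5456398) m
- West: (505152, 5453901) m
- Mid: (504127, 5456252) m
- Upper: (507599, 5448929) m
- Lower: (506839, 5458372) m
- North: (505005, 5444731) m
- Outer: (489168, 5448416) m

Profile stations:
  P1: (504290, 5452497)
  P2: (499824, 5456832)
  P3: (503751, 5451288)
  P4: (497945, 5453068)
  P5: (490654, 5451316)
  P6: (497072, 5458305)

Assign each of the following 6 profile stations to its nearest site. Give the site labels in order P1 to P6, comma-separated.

P1 → West (d²=2714260.00)
P2 → Mid (d²=18852209.00)
P3 → West (d²=8790570.00)
P4 → Mid (d²=48354980.00)
P5 → Outer (d²=10618196.00)
P6 → Mid (d²=53987834.00)

West, Mid, West, Mid, Outer, Mid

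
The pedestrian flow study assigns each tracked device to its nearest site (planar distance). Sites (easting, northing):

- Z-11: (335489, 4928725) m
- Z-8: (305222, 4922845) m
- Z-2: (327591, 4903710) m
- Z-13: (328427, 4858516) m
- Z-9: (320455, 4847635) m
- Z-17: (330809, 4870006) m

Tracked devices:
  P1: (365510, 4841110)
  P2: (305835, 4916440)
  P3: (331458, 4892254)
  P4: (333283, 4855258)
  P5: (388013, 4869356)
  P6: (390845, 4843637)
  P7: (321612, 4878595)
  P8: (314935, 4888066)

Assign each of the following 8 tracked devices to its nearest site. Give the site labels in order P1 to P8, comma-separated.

Z-13, Z-8, Z-2, Z-13, Z-17, Z-13, Z-17, Z-2

P1 → Z-13 (d²=1678117725.00)
P2 → Z-8 (d²=41399794.00)
P3 → Z-2 (d²=146193625.00)
P4 → Z-13 (d²=34195300.00)
P5 → Z-17 (d²=3272720116.00)
P6 → Z-13 (d²=4117391365.00)
P7 → Z-17 (d²=158355730.00)
P8 → Z-2 (d²=404909072.00)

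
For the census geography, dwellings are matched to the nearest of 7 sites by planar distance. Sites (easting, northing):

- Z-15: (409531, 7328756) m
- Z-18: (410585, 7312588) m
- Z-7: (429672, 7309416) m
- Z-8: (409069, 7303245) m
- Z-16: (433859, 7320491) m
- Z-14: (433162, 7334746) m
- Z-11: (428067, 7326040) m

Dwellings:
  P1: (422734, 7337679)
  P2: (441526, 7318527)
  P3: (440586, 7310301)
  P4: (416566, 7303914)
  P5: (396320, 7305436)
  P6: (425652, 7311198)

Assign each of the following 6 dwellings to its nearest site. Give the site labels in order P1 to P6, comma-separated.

Z-14, Z-16, Z-7, Z-8, Z-8, Z-7

P1 → Z-14 (d²=117345673.00)
P2 → Z-16 (d²=62640185.00)
P3 → Z-7 (d²=119898621.00)
P4 → Z-8 (d²=56652570.00)
P5 → Z-8 (d²=167337482.00)
P6 → Z-7 (d²=19335924.00)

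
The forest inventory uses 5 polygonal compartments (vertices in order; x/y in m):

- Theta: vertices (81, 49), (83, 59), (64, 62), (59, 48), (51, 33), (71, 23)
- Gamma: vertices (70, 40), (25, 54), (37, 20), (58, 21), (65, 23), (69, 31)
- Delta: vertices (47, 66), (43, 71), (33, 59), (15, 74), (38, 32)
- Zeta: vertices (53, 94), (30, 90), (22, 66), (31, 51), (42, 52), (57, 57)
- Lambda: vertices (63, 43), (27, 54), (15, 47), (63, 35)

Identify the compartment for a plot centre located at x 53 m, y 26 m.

Gamma

Cast a ray rightward from (53, 26). For each polygon, the edges (by vertex number in listed order) whose endpoints lie on opposite sides of y = 26, where each meets that height, and whether that is right or left of the point:
Theta: 5–6 at x≈65.0 (right), 6–1 at x≈72.2 (right) → 2 crossings.
Gamma: 2–3 at x≈34.9 (left), 5–6 at x≈66.5 (right) → 1 crossing.
Delta: no edge straddles that height → 0 crossings.
Zeta: no edge straddles that height → 0 crossings.
Lambda: no edge straddles that height → 0 crossings.
Only Gamma has an odd count, so the point is inside Gamma.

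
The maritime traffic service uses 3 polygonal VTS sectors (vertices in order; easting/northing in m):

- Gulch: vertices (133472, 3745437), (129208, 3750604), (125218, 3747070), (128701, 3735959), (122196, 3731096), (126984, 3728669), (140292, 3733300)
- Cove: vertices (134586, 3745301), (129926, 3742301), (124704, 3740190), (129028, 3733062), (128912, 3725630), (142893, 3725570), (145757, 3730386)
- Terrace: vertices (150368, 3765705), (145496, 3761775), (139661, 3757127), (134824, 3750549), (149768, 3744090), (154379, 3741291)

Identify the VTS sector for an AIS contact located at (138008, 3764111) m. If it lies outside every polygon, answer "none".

none

Cast a ray rightward from (138008, 3764111). For each polygon, the edges (by vertex number in listed order) whose endpoints lie on opposite sides of northing = 3764111, where each meets that height, and whether that is right or left of the point:
Gulch: no edge straddles that height → 0 crossings.
Cove: no edge straddles that height → 0 crossings.
Terrace: 1–2 at easting≈148391.9 (right), 6–1 at easting≈150629.9 (right) → 2 crossings.
All counts are even, so the point lies outside every listed polygon.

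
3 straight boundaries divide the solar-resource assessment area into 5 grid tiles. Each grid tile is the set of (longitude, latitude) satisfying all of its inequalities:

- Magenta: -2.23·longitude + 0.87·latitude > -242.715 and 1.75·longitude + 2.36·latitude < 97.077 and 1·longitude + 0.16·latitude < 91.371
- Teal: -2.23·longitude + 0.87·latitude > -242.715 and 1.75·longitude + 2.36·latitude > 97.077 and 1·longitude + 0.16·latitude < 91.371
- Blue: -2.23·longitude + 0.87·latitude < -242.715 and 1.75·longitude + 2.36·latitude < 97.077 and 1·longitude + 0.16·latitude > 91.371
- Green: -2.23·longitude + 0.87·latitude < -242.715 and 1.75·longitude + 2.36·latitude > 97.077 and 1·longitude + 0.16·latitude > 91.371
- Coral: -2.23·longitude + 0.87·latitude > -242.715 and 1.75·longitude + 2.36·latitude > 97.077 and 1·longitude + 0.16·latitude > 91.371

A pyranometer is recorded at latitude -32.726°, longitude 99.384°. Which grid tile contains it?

-2.23·99.384 + 0.87·-32.726 = -250.098, which is < -242.715
1.75·99.384 + 2.36·-32.726 = 96.689, which is < 97.077
1·99.384 + 0.16·-32.726 = 94.148, which is > 91.371
This sign pattern matches Blue.

Blue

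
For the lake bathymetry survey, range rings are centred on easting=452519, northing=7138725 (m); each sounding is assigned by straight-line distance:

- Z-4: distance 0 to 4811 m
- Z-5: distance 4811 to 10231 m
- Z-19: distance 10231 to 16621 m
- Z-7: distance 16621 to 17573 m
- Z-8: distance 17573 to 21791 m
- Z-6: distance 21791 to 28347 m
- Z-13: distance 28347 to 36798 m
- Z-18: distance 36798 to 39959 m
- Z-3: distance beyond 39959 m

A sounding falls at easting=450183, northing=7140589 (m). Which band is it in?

Z-4

Distance = √((450183−452519)² + (7140589−7138725)²) = √(5456896.000 + 3474496.000) = 2988.543 m.
0 ≤ 2988.543 < 4811 → Z-4.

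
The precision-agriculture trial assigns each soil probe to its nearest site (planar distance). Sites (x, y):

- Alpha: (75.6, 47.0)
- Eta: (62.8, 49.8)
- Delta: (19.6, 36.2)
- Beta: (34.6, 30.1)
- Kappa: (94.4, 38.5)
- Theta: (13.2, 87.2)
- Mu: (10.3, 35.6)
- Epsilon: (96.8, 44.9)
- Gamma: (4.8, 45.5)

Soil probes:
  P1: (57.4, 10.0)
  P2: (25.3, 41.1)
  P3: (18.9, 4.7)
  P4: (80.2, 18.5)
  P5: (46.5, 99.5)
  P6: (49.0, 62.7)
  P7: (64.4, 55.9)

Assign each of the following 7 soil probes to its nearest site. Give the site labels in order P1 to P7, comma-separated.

Beta, Delta, Beta, Kappa, Theta, Eta, Eta

P1 → Beta (d²=923.85)
P2 → Delta (d²=56.50)
P3 → Beta (d²=891.65)
P4 → Kappa (d²=601.64)
P5 → Theta (d²=1260.18)
P6 → Eta (d²=356.85)
P7 → Eta (d²=39.77)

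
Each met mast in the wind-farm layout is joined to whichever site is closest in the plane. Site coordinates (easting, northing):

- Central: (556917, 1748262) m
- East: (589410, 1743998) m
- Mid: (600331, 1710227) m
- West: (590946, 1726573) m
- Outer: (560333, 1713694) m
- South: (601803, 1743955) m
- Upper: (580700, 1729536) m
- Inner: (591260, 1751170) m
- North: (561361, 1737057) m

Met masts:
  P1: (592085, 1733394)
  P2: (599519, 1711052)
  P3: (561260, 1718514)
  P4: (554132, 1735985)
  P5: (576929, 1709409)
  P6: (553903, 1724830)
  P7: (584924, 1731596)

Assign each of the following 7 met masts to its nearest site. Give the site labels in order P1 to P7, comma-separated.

West, Mid, Outer, North, Outer, Outer, Upper

P1 → West (d²=47823362.00)
P2 → Mid (d²=1339969.00)
P3 → Outer (d²=24091729.00)
P4 → North (d²=53407625.00)
P5 → Outer (d²=293788441.00)
P6 → Outer (d²=165355396.00)
P7 → Upper (d²=22085776.00)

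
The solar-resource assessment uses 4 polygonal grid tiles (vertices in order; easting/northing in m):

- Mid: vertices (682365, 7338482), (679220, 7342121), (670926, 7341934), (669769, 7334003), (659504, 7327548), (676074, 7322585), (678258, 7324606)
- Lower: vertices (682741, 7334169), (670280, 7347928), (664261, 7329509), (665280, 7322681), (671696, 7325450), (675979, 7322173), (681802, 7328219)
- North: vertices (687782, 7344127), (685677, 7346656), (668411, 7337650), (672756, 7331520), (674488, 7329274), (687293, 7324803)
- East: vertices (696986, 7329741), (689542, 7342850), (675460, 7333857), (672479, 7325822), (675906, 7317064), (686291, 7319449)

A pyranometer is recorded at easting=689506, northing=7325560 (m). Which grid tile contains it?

Cast a ray rightward from (689506, 7325560). For each polygon, the edges (by vertex number in listed order) whose endpoints lie on opposite sides of northing = 7325560, where each meets that height, and whether that is right or left of the point:
Mid: 5–6 at easting≈666141.3 (left), 7–1 at easting≈678540.4 (left) → 0 crossings.
Lower: 3–4 at easting≈664850.3 (left), 6–7 at easting≈679241.1 (left) → 0 crossings.
North: 5–6 at easting≈685124.9 (left), 6–1 at easting≈687312.2 (left) → 0 crossings.
East: 4–5 at easting≈672581.5 (left), 6–1 at easting≈692641.3 (right) → 1 crossing.
Only East has an odd count, so the point is inside East.

East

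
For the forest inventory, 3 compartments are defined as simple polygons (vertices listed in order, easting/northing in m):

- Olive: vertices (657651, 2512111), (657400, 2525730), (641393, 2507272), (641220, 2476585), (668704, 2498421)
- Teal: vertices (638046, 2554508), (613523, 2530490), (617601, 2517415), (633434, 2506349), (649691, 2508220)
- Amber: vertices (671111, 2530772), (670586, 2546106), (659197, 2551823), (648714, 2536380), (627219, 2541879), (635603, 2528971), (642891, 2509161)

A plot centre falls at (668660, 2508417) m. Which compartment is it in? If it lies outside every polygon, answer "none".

none

Cast a ray rightward from (668660, 2508417). For each polygon, the edges (by vertex number in listed order) whose endpoints lie on opposite sides of northing = 2508417, where each meets that height, and whether that is right or left of the point:
Olive: 2–3 at easting≈642386.0 (left), 5–1 at easting≈660633.5 (left) → 0 crossings.
Teal: 3–4 at easting≈630475.1 (left), 5–1 at easting≈649641.4 (left) → 0 crossings.
Amber: no edge straddles that height → 0 crossings.
All counts are even, so the point lies outside every listed polygon.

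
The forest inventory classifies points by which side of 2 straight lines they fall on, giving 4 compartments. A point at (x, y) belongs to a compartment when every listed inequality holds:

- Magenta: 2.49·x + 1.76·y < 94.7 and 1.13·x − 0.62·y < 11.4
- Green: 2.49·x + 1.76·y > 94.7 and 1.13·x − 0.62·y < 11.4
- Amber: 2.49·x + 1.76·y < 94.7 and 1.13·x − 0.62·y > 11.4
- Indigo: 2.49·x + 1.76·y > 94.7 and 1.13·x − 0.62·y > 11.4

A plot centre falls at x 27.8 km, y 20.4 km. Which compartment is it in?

Indigo

2.49·27.8 + 1.76·20.4 = 105.126, which is > 94.7
1.13·27.8 − 0.62·20.4 = 18.766, which is > 11.4
This sign pattern matches Indigo.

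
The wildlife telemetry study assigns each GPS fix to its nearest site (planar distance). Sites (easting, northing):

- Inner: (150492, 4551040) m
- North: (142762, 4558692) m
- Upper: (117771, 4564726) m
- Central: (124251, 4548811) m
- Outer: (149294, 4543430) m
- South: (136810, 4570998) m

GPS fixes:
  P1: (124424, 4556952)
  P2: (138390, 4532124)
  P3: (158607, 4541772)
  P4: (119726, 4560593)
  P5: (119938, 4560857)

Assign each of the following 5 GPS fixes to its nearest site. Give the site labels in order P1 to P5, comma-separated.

Central, Outer, Outer, Upper, Upper

P1 → Central (d²=66305810.00)
P2 → Outer (d²=246722852.00)
P3 → Outer (d²=89480933.00)
P4 → Upper (d²=20903714.00)
P5 → Upper (d²=19665050.00)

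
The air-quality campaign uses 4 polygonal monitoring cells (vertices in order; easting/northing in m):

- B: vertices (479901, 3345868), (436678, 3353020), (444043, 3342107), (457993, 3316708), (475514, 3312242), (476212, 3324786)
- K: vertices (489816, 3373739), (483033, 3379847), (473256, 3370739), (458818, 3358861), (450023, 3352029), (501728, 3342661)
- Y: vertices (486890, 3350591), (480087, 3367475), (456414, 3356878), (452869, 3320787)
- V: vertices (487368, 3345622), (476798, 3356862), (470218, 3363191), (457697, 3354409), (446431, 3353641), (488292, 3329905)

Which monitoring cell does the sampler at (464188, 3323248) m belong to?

Cast a ray rightward from (464188, 3323248). For each polygon, the edges (by vertex number in listed order) whose endpoints lie on opposite sides of northing = 3323248, where each meets that height, and whether that is right or left of the point:
B: 3–4 at easting≈454401.0 (left), 5–6 at easting≈476126.4 (right) → 1 crossing.
K: no edge straddles that height → 0 crossings.
Y: 3–4 at easting≈453110.7 (left), 4–1 at easting≈455678.2 (left) → 0 crossings.
V: no edge straddles that height → 0 crossings.
Only B has an odd count, so the point is inside B.

B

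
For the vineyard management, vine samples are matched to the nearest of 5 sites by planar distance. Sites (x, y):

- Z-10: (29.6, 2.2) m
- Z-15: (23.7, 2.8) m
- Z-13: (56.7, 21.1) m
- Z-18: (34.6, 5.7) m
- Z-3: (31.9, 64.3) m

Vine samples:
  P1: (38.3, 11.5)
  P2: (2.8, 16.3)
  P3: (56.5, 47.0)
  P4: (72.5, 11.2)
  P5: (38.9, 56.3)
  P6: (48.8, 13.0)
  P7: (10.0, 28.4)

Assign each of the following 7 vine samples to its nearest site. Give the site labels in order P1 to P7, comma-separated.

P1 → Z-18 (d²=47.33)
P2 → Z-15 (d²=619.06)
P3 → Z-13 (d²=670.85)
P4 → Z-13 (d²=347.65)
P5 → Z-3 (d²=113.00)
P6 → Z-13 (d²=128.02)
P7 → Z-15 (d²=843.05)

Z-18, Z-15, Z-13, Z-13, Z-3, Z-13, Z-15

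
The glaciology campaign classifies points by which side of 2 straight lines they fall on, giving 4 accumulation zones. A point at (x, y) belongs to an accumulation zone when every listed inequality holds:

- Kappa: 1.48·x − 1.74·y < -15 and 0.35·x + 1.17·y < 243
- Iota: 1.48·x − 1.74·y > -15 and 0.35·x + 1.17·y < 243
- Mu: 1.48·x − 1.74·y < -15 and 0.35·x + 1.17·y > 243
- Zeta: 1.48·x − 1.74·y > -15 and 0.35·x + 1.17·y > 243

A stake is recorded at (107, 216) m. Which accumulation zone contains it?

Mu

1.48·107 − 1.74·216 = -217.480, which is < -15
0.35·107 + 1.17·216 = 290.170, which is > 243
This sign pattern matches Mu.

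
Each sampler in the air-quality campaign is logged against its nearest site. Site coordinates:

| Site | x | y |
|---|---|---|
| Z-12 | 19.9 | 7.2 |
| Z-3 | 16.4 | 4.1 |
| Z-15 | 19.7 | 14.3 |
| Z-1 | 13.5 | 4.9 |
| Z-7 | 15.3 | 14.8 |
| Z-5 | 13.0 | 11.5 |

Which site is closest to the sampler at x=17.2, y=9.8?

Z-12

Squared distances to each site:
Z-12: 14.050; Z-3: 33.130; Z-15: 26.500; Z-1: 37.700; Z-7: 28.610; Z-5: 20.530.
Minimum at Z-12.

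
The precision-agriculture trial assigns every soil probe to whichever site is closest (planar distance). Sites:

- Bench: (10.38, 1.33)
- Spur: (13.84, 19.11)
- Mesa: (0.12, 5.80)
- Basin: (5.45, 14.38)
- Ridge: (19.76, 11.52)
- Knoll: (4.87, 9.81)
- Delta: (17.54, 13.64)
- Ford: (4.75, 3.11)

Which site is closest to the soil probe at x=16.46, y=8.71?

Ridge

Squared distances to each site:
Bench: 91.431; Spur: 115.024; Mesa: 275.464; Basin: 153.369; Ridge: 18.786; Knoll: 135.538; Delta: 25.471; Ford: 168.484.
Minimum at Ridge.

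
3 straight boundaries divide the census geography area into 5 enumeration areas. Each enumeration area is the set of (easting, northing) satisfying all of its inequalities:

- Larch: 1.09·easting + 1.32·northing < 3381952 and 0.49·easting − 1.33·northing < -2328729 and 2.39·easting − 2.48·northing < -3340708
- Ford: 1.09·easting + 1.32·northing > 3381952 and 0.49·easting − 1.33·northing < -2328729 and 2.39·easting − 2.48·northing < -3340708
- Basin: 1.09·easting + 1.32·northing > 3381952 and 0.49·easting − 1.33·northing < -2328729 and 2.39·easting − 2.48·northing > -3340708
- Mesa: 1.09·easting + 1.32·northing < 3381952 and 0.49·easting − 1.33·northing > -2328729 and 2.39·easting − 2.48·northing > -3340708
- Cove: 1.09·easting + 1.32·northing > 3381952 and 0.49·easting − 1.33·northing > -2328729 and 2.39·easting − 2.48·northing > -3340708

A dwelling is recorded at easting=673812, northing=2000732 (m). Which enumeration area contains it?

1.09·673812 + 1.32·2000732 = 3375421.320, which is < 3381952
0.49·673812 − 1.33·2000732 = -2330805.680, which is < -2328729
2.39·673812 − 2.48·2000732 = -3351404.680, which is < -3340708
This sign pattern matches Larch.

Larch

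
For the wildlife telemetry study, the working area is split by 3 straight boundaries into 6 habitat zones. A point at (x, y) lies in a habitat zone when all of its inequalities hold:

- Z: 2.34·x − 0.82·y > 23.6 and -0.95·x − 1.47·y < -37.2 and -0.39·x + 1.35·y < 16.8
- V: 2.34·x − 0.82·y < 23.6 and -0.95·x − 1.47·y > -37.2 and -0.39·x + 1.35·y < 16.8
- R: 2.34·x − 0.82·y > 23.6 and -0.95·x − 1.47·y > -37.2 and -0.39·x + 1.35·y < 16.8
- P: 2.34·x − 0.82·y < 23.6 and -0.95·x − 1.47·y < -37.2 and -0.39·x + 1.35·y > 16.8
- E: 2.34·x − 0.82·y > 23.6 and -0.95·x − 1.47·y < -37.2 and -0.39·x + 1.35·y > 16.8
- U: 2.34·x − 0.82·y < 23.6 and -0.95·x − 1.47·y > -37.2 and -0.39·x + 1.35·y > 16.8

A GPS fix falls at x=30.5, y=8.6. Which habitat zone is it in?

2.34·30.5 − 0.82·8.6 = 64.318, which is > 23.6
-0.95·30.5 − 1.47·8.6 = -41.617, which is < -37.2
-0.39·30.5 + 1.35·8.6 = -0.285, which is < 16.8
This sign pattern matches Z.

Z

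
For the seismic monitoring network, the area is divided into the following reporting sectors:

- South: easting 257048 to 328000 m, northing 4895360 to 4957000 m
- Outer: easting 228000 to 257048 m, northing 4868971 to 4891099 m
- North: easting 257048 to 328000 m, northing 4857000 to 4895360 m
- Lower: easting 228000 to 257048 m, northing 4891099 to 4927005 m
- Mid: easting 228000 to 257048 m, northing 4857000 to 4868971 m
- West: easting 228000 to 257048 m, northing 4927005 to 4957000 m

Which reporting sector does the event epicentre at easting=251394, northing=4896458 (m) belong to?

The point has easting = 251394 and northing = 4896458.
Only Lower satisfies 228000 ≤ easting ≤ 257048 and 4891099 ≤ northing ≤ 4927005.

Lower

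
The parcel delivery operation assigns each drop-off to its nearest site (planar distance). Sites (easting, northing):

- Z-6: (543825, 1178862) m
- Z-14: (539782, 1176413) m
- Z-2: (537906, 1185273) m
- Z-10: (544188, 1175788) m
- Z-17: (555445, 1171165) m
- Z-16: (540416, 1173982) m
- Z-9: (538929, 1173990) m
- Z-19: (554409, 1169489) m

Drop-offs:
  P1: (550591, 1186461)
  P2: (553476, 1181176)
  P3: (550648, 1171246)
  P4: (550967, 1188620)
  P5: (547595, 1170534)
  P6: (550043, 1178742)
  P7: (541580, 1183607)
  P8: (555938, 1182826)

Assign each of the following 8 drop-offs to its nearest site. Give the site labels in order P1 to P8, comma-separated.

Z-6, Z-6, Z-19, Z-6, Z-10, Z-6, Z-2, Z-17

P1 → Z-6 (d²=103523557.00)
P2 → Z-6 (d²=98496397.00)
P3 → Z-19 (d²=17232170.00)
P4 → Z-6 (d²=146226728.00)
P5 → Z-10 (d²=39212165.00)
P6 → Z-6 (d²=38677924.00)
P7 → Z-2 (d²=16273832.00)
P8 → Z-17 (d²=136221970.00)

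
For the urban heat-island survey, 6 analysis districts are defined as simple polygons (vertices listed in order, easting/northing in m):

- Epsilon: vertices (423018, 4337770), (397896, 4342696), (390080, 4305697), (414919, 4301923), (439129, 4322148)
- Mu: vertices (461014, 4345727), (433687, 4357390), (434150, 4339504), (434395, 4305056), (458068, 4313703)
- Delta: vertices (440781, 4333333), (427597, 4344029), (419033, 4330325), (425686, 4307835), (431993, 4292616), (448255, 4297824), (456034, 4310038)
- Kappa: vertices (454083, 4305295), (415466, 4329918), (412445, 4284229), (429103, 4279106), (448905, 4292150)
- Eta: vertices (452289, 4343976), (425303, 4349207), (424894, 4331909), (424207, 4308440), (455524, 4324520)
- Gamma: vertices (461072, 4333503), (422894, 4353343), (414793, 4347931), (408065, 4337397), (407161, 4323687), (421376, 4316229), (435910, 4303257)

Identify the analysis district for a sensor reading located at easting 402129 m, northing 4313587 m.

Epsilon

Cast a ray rightward from (402129, 4313587). For each polygon, the edges (by vertex number in listed order) whose endpoints lie on opposite sides of northing = 4313587, where each meets that height, and whether that is right or left of the point:
Epsilon: 2–3 at easting≈391746.8 (left), 4–5 at easting≈428881.2 (right) → 1 crossing.
Mu: 3–4 at easting≈434334.3 (right), 4–5 at easting≈457750.4 (right) → 2 crossings.
Delta: 3–4 at easting≈423984.4 (right), 7–1 at easting≈453710.2 (right) → 2 crossings.
Kappa: 1–2 at easting≈441078.4 (right), 2–3 at easting≈414386.2 (right) → 2 crossings.
Eta: 3–4 at easting≈424357.7 (right), 4–5 at easting≈434231.2 (right) → 2 crossings.
Gamma: 6–7 at easting≈424336.1 (right), 7–1 at easting≈444503.6 (right) → 2 crossings.
Only Epsilon has an odd count, so the point is inside Epsilon.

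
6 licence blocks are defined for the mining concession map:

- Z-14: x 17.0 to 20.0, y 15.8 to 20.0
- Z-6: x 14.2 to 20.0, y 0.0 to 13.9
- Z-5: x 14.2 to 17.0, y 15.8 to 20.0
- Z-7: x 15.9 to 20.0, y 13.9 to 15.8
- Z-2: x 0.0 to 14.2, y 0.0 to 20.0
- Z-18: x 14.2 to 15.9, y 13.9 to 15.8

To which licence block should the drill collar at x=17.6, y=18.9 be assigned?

Z-14

The point has x = 17.6 and y = 18.9.
Only Z-14 satisfies 17.0 ≤ x ≤ 20.0 and 15.8 ≤ y ≤ 20.0.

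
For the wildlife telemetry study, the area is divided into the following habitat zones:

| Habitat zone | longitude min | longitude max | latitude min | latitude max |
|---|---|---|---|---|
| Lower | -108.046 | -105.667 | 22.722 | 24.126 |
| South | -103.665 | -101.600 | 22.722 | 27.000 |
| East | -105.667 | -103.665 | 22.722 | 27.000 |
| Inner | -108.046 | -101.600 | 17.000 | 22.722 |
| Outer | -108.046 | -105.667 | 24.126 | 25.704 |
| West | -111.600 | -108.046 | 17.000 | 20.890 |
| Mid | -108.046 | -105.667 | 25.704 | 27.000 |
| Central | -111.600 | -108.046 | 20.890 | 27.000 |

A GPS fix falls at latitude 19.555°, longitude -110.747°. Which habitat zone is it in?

West

The point has longitude = -110.747 and latitude = 19.555.
Only West satisfies -111.600 ≤ longitude ≤ -108.046 and 17.000 ≤ latitude ≤ 20.890.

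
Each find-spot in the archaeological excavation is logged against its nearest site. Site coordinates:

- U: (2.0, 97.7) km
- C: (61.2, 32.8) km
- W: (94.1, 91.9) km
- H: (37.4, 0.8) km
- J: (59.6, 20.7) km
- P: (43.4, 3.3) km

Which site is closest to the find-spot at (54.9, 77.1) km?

W

Squared distances to each site:
U: 3222.770; C: 2002.180; W: 1755.680; H: 6127.940; J: 3203.050; P: 5578.690.
Minimum at W.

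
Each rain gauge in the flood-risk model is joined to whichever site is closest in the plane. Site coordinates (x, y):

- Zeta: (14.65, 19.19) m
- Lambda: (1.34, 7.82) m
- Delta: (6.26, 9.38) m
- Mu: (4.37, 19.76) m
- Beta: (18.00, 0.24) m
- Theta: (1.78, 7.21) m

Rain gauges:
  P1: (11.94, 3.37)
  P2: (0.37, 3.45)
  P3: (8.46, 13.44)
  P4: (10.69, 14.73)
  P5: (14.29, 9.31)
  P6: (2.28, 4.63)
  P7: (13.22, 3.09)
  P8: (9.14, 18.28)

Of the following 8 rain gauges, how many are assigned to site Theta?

2

P1 → Beta
P2 → Theta
P3 → Delta
P4 → Zeta
P5 → Delta
P6 → Theta
P7 → Beta
P8 → Mu
2 of the 8 go to Theta.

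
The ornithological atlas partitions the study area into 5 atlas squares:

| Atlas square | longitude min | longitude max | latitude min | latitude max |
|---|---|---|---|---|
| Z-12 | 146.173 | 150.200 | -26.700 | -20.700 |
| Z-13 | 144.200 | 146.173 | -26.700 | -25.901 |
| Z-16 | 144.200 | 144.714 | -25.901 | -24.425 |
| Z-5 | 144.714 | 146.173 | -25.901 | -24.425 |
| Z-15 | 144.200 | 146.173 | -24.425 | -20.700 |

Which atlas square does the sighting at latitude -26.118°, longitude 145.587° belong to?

The point has longitude = 145.587 and latitude = -26.118.
Only Z-13 satisfies 144.200 ≤ longitude ≤ 146.173 and -26.700 ≤ latitude ≤ -25.901.

Z-13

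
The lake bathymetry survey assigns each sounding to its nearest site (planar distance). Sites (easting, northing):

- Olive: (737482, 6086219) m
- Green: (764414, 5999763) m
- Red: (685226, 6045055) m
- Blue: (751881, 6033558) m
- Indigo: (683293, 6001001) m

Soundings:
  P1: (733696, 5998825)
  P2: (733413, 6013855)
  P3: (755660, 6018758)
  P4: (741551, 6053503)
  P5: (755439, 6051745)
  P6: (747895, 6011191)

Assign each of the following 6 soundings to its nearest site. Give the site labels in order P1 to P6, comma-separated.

Green, Blue, Blue, Blue, Blue, Green

P1 → Green (d²=944475368.00)
P2 → Blue (d²=729275233.00)
P3 → Blue (d²=233320841.00)
P4 → Blue (d²=504511925.00)
P5 → Blue (d²=343426333.00)
P6 → Green (d²=403476545.00)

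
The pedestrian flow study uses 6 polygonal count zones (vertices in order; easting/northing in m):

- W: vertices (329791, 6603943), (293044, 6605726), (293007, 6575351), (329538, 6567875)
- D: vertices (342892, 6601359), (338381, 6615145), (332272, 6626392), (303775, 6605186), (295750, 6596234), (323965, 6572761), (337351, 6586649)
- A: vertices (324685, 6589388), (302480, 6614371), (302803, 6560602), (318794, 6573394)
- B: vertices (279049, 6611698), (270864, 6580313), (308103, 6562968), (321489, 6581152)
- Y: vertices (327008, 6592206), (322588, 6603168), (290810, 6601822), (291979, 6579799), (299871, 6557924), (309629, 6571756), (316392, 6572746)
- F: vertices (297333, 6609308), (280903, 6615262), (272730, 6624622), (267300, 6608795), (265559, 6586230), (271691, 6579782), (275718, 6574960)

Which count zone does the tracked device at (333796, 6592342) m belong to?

D

Cast a ray rightward from (333796, 6592342). For each polygon, the edges (by vertex number in listed order) whose endpoints lie on opposite sides of northing = 6592342, where each meets that height, and whether that is right or left of the point:
W: 2–3 at easting≈293027.7 (left), 4–1 at easting≈329709.6 (left) → 0 crossings.
D: 5–6 at easting≈300428.3 (left), 7–1 at easting≈339495.5 (right) → 1 crossing.
A: 1–2 at easting≈322059.5 (left), 2–3 at easting≈302612.3 (left) → 0 crossings.
B: 1–2 at easting≈274001.1 (left), 4–1 at easting≈305941.8 (left) → 0 crossings.
Y: 1–2 at easting≈326953.2 (left), 3–4 at easting≈291313.2 (left) → 0 crossings.
F: 4–5 at easting≈266030.6 (left), 7–1 at easting≈286656.4 (left) → 0 crossings.
Only D has an odd count, so the point is inside D.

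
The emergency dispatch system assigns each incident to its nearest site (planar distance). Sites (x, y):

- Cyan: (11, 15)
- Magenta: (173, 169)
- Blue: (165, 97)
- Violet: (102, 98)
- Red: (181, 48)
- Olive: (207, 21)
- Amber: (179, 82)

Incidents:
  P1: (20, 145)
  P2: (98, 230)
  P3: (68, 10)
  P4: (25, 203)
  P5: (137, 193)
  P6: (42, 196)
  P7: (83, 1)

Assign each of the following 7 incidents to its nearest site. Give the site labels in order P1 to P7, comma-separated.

Violet, Magenta, Cyan, Violet, Magenta, Violet, Cyan

P1 → Violet (d²=8933.00)
P2 → Magenta (d²=9346.00)
P3 → Cyan (d²=3274.00)
P4 → Violet (d²=16954.00)
P5 → Magenta (d²=1872.00)
P6 → Violet (d²=13204.00)
P7 → Cyan (d²=5380.00)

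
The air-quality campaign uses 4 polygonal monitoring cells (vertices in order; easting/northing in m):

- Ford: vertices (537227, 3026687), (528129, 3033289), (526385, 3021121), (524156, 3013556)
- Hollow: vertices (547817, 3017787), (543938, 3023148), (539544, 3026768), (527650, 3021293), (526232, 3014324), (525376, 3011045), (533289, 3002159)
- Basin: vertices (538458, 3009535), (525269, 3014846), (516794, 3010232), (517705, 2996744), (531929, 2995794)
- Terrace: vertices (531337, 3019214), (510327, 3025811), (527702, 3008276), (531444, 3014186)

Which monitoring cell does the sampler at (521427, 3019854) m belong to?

Terrace

Cast a ray rightward from (521427, 3019854). For each polygon, the edges (by vertex number in listed order) whose endpoints lie on opposite sides of northing = 3019854, where each meets that height, and whether that is right or left of the point:
Ford: 3–4 at easting≈526011.7 (right), 4–1 at easting≈530425.2 (right) → 2 crossings.
Hollow: 1–2 at easting≈546321.4 (right), 4–5 at easting≈527357.2 (right) → 2 crossings.
Basin: no edge straddles that height → 0 crossings.
Terrace: 1–2 at easting≈529298.7 (right), 2–3 at easting≈516229.6 (left) → 1 crossing.
Only Terrace has an odd count, so the point is inside Terrace.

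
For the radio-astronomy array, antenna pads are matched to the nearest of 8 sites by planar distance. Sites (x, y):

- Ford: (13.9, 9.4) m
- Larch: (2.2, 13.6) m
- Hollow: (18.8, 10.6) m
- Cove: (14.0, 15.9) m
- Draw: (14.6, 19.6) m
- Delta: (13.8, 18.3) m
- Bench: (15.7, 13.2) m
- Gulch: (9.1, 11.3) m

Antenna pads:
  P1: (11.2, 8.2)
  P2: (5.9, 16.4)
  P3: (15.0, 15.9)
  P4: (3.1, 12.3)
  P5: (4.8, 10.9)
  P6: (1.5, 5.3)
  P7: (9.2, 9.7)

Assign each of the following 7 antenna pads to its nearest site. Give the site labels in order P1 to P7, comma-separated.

Ford, Larch, Cove, Larch, Larch, Larch, Gulch

P1 → Ford (d²=8.73)
P2 → Larch (d²=21.53)
P3 → Cove (d²=1.00)
P4 → Larch (d²=2.50)
P5 → Larch (d²=14.05)
P6 → Larch (d²=69.38)
P7 → Gulch (d²=2.57)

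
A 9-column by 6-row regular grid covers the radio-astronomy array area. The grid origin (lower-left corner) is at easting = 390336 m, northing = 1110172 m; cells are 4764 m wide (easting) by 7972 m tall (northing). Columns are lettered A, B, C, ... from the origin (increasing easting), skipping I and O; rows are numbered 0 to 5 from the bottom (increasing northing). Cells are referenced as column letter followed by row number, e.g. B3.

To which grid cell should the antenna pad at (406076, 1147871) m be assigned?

Column index: ⌊(406076 − 390336) / 4764⌋ = ⌊3.304⌋ = 3 → column D
Row offset from origin: ⌊(1147871 − 1110172) / 7972⌋ = ⌊4.729⌋ = 4 → row 4

D4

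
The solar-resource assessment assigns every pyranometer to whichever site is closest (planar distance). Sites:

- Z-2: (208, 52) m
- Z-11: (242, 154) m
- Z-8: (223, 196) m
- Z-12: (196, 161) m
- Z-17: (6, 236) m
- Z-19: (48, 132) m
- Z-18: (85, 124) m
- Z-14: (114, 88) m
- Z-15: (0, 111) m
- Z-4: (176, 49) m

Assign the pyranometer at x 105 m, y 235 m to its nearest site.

Squared distances to each site:
Z-2: 44098.000; Z-11: 25330.000; Z-8: 15445.000; Z-12: 13757.000; Z-17: 9802.000; Z-19: 13858.000; Z-18: 12721.000; Z-14: 21690.000; Z-15: 26401.000; Z-4: 39637.000.
Minimum at Z-17.

Z-17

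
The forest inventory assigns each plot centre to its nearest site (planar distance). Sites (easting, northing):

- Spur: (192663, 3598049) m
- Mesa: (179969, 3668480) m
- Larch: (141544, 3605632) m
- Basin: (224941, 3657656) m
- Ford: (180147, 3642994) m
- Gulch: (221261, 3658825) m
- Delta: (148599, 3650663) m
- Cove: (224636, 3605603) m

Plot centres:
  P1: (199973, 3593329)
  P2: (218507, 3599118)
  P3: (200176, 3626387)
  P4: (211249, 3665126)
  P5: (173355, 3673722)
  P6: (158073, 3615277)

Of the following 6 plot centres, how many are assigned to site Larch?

P1 → Spur
P2 → Cove
P3 → Ford
P4 → Gulch
P5 → Mesa
P6 → Larch
1 of the 6 goes to Larch.

1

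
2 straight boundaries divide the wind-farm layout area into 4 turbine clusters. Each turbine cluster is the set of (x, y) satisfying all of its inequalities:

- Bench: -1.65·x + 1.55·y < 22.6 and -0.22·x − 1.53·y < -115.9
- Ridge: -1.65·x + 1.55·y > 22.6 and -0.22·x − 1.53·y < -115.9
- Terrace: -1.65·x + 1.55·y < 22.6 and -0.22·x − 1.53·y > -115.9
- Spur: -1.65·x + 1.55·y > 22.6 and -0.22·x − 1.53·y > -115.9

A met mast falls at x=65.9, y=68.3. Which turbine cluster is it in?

Bench

-1.65·65.9 + 1.55·68.3 = -2.870, which is < 22.6
-0.22·65.9 − 1.53·68.3 = -118.997, which is < -115.9
This sign pattern matches Bench.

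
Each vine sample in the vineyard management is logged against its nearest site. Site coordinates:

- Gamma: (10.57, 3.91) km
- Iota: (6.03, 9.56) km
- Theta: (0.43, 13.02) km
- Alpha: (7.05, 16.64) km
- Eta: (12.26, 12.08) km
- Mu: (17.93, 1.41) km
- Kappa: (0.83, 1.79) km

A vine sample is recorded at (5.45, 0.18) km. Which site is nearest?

Kappa

Squared distances to each site:
Gamma: 40.127; Iota: 88.321; Theta: 190.066; Alpha: 273.492; Eta: 187.986; Mu: 157.263; Kappa: 23.937.
Minimum at Kappa.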